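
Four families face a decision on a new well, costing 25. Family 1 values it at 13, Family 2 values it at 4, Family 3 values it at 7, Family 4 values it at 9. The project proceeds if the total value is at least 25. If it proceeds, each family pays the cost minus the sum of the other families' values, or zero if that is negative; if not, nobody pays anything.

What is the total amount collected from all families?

6

Total value 33 ≥ cost 25, so it is built.
Family 1: others sum to 20; max(0, 25 - 20) = 5.
Family 2: others sum to 29; max(0, 25 - 29) = 0.
Family 3: others sum to 26; max(0, 25 - 26) = 0.
Family 4: others sum to 24; max(0, 25 - 24) = 1.
Total collected = 5 + 0 + 0 + 1 = 6.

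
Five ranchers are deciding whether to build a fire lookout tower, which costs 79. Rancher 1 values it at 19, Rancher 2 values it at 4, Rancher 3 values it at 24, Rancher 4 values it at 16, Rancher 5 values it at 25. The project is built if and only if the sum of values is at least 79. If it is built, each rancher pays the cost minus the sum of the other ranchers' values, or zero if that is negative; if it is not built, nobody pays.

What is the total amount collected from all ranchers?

Total value 88 ≥ cost 79, so it is built.
Rancher 1: others sum to 69; max(0, 79 - 69) = 10.
Rancher 2: others sum to 84; max(0, 79 - 84) = 0.
Rancher 3: others sum to 64; max(0, 79 - 64) = 15.
Rancher 4: others sum to 72; max(0, 79 - 72) = 7.
Rancher 5: others sum to 63; max(0, 79 - 63) = 16.
Total collected = 10 + 0 + 15 + 7 + 16 = 48.

48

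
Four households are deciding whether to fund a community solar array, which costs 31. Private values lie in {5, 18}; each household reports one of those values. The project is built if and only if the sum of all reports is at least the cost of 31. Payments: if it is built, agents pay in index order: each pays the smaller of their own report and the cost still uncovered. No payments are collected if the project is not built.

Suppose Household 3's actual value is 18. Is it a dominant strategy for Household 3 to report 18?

No

Consider the case where Household 1 reports 5, Household 2 reports 5 and Household 4 reports 18.
Truthful report 18: project built, pays 18, utility 18 - 18 = 0.
Report 5 instead: project built, pays 5, utility 18 - 5 = 13.
Since 13 > 0, reporting 5 is strictly better here, so truthful reporting is not dominant.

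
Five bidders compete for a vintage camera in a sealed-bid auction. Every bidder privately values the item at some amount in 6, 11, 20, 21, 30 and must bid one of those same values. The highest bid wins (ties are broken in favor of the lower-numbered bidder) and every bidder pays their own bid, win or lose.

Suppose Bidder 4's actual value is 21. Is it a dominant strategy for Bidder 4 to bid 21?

No

Consider the case where Bidder 1 bids 6, Bidder 2 bids 6, Bidder 3 bids 6 and Bidder 5 bids 6.
Truthful bid 21: wins, pays 21, utility 21 - 21 = 0.
Bid 11 instead: wins, pays 11, utility 21 - 11 = 10.
Since 10 > 0, bidding 11 is strictly better here, so truthful bidding is not dominant.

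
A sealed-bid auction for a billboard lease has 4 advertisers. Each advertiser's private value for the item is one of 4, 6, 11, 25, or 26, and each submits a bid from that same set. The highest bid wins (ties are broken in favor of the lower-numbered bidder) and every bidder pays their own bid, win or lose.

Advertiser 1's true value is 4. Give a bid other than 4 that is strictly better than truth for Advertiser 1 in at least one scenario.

Suppose Advertiser 2 bids 4, Advertiser 3 bids 4 and Advertiser 4 bids 6.
Bid 4: loses but pays 4, utility -4.
Bid 6: wins, pays 6, utility 4 - 6 = -2.
So bidding 6 beats truth here (-2 > -4).

6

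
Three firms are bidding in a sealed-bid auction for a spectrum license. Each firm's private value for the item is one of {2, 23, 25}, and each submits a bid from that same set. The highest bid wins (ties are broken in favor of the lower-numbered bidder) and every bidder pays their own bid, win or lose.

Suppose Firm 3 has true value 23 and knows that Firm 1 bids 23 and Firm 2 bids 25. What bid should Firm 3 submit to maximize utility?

Bid 2: loses but pays 2, utility -2.
Bid 23: loses but pays 23, utility -23.
Bid 25: loses but pays 25, utility -25.
The best choice is 2 with utility -2.

2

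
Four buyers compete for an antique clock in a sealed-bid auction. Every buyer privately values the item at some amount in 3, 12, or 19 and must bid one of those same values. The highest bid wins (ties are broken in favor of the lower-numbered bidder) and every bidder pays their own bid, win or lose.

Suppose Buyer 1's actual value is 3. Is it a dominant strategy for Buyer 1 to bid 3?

Yes

Check each profile of the others' bids and compare truth against every alternative bid.
Others bid (3, 3, 3): truth gives 0, best alternative gives -9.
Others bid (3, 3, 19): truth gives -3, best alternative gives -12.
Others bid (3, 12, 19): truth gives -3, best alternative gives -12.
Others bid (3, 19, 3): truth gives -3, best alternative gives -12.
Others bid (3, 19, 12): truth gives -3, best alternative gives -12.
Others bid (3, 19, 19): truth gives -3, best alternative gives -12.
(Remaining 21 profiles checked similarly; truth is weakly best in each.)
In every case the truthful bid is at least as good as any alternative, so it is a dominant strategy.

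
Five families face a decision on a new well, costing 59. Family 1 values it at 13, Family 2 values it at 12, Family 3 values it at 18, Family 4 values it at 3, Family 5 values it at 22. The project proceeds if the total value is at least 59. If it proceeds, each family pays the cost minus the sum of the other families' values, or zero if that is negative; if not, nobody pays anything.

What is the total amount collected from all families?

Total value 68 ≥ cost 59, so it is built.
Family 1: others sum to 55; max(0, 59 - 55) = 4.
Family 2: others sum to 56; max(0, 59 - 56) = 3.
Family 3: others sum to 50; max(0, 59 - 50) = 9.
Family 4: others sum to 65; max(0, 59 - 65) = 0.
Family 5: others sum to 46; max(0, 59 - 46) = 13.
Total collected = 4 + 3 + 9 + 0 + 13 = 29.

29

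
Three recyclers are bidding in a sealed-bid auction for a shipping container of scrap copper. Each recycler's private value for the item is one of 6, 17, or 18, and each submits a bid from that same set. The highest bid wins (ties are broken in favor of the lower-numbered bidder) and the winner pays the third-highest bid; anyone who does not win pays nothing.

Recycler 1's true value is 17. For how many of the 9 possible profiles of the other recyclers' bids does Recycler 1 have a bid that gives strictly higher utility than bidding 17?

2

Others bid (6, 18): truth gives 0; bid 18 gives 11 > 0. Violating.
Others bid (18, 6): truth gives 0; bid 18 gives 11 > 0. Violating.
Others bid (6, 6): truth gives 11; no alternative beats it.
Others bid (6, 17): truth gives 11; no alternative beats it.
(Checking all 9 profiles: 2 have a profitable deviation, 7 do not.)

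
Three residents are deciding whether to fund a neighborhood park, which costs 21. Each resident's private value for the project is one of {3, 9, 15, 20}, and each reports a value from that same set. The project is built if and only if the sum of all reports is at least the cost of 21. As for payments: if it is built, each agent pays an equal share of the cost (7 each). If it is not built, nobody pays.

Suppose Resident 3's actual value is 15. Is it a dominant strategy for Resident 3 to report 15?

Check each profile of the others' reports and compare truth against every alternative report.
Others report (3, 3): truth gives 8, best alternative gives 8.
Others report (3, 9): truth gives 8, best alternative gives 8.
Others report (3, 15): truth gives 8, best alternative gives 8.
Others report (3, 20): truth gives 8, best alternative gives 8.
Others report (9, 3): truth gives 8, best alternative gives 8.
Others report (9, 9): truth gives 8, best alternative gives 8.
(Remaining 10 profiles checked similarly; truth is weakly best in each.)
In every case the truthful report is at least as good as any alternative, so it is a dominant strategy.

Yes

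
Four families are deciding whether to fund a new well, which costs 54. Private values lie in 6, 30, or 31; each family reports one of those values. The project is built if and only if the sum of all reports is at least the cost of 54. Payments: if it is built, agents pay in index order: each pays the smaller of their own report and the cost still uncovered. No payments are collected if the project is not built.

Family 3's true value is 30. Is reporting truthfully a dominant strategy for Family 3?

No

Consider the case where Family 1 reports 6, Family 2 reports 30 and Family 4 reports 30.
Truthful report 30: project built, pays 18, utility 30 - 18 = 12.
Report 6 instead: project built, pays 6, utility 30 - 6 = 24.
Since 24 > 12, reporting 6 is strictly better here, so truthful reporting is not dominant.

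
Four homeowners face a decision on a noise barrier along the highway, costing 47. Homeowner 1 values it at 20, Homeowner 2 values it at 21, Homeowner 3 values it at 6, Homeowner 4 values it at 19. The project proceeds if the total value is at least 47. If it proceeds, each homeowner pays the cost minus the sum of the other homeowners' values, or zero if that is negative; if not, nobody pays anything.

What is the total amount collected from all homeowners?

Total value 66 ≥ cost 47, so it is built.
Homeowner 1: others sum to 46; max(0, 47 - 46) = 1.
Homeowner 2: others sum to 45; max(0, 47 - 45) = 2.
Homeowner 3: others sum to 60; max(0, 47 - 60) = 0.
Homeowner 4: others sum to 47; max(0, 47 - 47) = 0.
Total collected = 1 + 2 + 0 + 0 = 3.

3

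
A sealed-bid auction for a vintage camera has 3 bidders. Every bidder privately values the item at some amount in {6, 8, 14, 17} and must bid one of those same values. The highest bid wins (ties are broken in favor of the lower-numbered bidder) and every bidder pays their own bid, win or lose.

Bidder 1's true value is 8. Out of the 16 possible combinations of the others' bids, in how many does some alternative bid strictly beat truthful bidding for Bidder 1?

Others bid (6, 6): truth gives 0; bid 6 gives 2 > 0. Violating.
Others bid (6, 14): truth gives -8; bid 6 gives -6 > -8. Violating.
Others bid (6, 17): truth gives -8; bid 6 gives -6 > -8. Violating.
Others bid (8, 14): truth gives -8; bid 6 gives -6 > -8. Violating.
Others bid (6, 8): truth gives 0; no alternative beats it.
Others bid (8, 6): truth gives 0; no alternative beats it.
(Checking all 16 profiles: 13 have a profitable deviation, 3 do not.)

13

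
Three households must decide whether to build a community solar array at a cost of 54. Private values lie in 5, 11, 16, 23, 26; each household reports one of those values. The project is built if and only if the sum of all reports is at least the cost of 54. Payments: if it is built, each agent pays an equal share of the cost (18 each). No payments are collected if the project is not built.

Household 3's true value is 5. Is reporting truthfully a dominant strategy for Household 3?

Yes

Check each profile of the others' reports and compare truth against every alternative report.
Others report (23, 23): truth gives 0, best alternative gives -13.
Others report (23, 26): truth gives -13, best alternative gives -13.
Others report (26, 23): truth gives -13, best alternative gives -13.
Others report (26, 26): truth gives -13, best alternative gives -13.
Others report (5, 5): truth gives 0, best alternative gives 0.
Others report (5, 11): truth gives 0, best alternative gives 0.
(Remaining 19 profiles checked similarly; truth is weakly best in each.)
In every case the truthful report is at least as good as any alternative, so it is a dominant strategy.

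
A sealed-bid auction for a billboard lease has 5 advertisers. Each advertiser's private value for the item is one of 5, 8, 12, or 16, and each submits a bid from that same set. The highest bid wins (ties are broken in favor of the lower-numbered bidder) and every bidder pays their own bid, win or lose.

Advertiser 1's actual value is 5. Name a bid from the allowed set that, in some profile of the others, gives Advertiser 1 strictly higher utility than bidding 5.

8

Suppose Advertiser 2 bids 5, Advertiser 3 bids 5, Advertiser 4 bids 5 and Advertiser 5 bids 8.
Bid 5: loses but pays 5, utility -5.
Bid 8: wins, pays 8, utility 5 - 8 = -3.
So bidding 8 beats truth here (-3 > -5).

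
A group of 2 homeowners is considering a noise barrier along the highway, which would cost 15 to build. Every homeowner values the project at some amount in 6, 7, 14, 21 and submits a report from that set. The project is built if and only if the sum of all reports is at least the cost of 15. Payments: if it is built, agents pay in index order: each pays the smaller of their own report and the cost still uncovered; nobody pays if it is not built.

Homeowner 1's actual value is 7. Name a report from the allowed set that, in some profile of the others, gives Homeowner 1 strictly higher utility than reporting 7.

Suppose Homeowner 2 reports 14.
Report 7: project built, pays 7, utility 7 - 7 = 0.
Report 6: project built, pays 6, utility 7 - 6 = 1.
So reporting 6 beats truth here (1 > 0).

6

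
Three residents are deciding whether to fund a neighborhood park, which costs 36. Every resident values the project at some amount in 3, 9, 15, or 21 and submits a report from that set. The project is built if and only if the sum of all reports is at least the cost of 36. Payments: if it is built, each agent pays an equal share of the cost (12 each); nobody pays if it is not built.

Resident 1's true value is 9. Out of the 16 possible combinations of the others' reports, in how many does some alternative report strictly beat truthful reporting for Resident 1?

3

Others report (9, 21): truth gives -3; report 3 gives 0 > -3. Violating.
Others report (15, 15): truth gives -3; report 3 gives 0 > -3. Violating.
Others report (21, 9): truth gives -3; report 3 gives 0 > -3. Violating.
Others report (3, 3): truth gives 0; no alternative beats it.
Others report (3, 9): truth gives 0; no alternative beats it.
(Checking all 16 profiles: 3 have a profitable deviation, 13 do not.)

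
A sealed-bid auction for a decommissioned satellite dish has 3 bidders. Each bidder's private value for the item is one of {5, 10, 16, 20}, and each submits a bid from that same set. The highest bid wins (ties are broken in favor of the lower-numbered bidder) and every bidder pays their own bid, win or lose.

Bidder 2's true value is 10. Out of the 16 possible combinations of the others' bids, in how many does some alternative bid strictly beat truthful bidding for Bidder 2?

14

Others bid (5, 16): truth gives -10; bid 5 gives -5 > -10. Violating.
Others bid (5, 20): truth gives -10; bid 5 gives -5 > -10. Violating.
Others bid (10, 5): truth gives -10; bid 5 gives -5 > -10. Violating.
Others bid (10, 10): truth gives -10; bid 5 gives -5 > -10. Violating.
Others bid (5, 5): truth gives 0; no alternative beats it.
Others bid (5, 10): truth gives 0; no alternative beats it.
(Checking all 16 profiles: 14 have a profitable deviation, 2 do not.)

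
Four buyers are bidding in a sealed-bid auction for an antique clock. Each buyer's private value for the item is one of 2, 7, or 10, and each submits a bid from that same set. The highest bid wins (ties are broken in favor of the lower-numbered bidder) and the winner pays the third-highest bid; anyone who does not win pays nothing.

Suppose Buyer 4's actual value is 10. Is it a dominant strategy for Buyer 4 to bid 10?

Check each profile of the others' bids and compare truth against every alternative bid.
Others bid (2, 2, 7): truth gives 8, best alternative gives 0.
Others bid (2, 7, 2): truth gives 8, best alternative gives 0.
Others bid (7, 2, 2): truth gives 8, best alternative gives 0.
Others bid (2, 7, 7): truth gives 3, best alternative gives 0.
Others bid (7, 2, 7): truth gives 3, best alternative gives 0.
Others bid (7, 7, 2): truth gives 3, best alternative gives 0.
(Remaining 21 profiles checked similarly; truth is weakly best in each.)
In every case the truthful bid is at least as good as any alternative, so it is a dominant strategy.

Yes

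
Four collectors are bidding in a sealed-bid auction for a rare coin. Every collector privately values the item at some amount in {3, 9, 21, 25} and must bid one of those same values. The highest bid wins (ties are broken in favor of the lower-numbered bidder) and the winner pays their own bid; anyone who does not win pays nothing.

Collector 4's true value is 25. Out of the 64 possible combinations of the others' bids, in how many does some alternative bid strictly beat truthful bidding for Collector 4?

8

Others bid (3, 3, 3): truth gives 0; bid 9 gives 16 > 0. Violating.
Others bid (3, 3, 9): truth gives 0; bid 21 gives 4 > 0. Violating.
Others bid (3, 9, 3): truth gives 0; bid 21 gives 4 > 0. Violating.
Others bid (3, 9, 9): truth gives 0; bid 21 gives 4 > 0. Violating.
Others bid (3, 3, 21): truth gives 0; no alternative beats it.
Others bid (3, 3, 25): truth gives 0; no alternative beats it.
(Checking all 64 profiles: 8 have a profitable deviation, 56 do not.)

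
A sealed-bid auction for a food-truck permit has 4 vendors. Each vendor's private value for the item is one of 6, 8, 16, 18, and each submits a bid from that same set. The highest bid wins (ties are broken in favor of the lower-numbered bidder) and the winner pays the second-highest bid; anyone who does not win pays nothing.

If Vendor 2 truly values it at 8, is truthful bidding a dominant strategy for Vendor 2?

Yes

Check each profile of the others' bids and compare truth against every alternative bid.
Others bid (6, 6, 6): truth gives 2, best alternative gives 2.
Others bid (6, 6, 8): truth gives 0, best alternative gives 0.
Others bid (6, 6, 16): truth gives 0, best alternative gives 0.
Others bid (6, 6, 18): truth gives 0, best alternative gives 0.
Others bid (6, 8, 6): truth gives 0, best alternative gives 0.
Others bid (6, 8, 8): truth gives 0, best alternative gives 0.
(Remaining 58 profiles checked similarly; truth is weakly best in each.)
In every case the truthful bid is at least as good as any alternative, so it is a dominant strategy.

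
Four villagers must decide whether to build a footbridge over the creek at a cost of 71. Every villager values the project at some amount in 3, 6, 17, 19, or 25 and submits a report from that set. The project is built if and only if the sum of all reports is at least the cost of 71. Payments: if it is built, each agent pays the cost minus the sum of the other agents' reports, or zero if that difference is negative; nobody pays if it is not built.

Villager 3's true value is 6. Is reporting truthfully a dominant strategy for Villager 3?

Yes

Check each profile of the others' reports and compare truth against every alternative report.
Others report (25, 25, 25): truth gives 6, best alternative gives 6.
Others report (19, 25, 25): truth gives 4, best alternative gives 4.
Others report (25, 19, 25): truth gives 4, best alternative gives 4.
Others report (25, 25, 19): truth gives 4, best alternative gives 4.
Others report (17, 25, 25): truth gives 2, best alternative gives 2.
Others report (25, 17, 25): truth gives 2, best alternative gives 2.
(Remaining 119 profiles checked similarly; truth is weakly best in each.)
In every case the truthful report is at least as good as any alternative, so it is a dominant strategy.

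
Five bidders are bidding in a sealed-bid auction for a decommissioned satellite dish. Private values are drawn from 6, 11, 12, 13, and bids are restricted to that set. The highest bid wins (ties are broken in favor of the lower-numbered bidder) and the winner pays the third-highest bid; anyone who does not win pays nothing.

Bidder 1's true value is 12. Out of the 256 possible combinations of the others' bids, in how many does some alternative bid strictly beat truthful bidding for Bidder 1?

32

Others bid (6, 6, 6, 13): truth gives 0; bid 13 gives 6 > 0. Violating.
Others bid (6, 6, 11, 13): truth gives 0; bid 13 gives 1 > 0. Violating.
Others bid (6, 6, 13, 6): truth gives 0; bid 13 gives 6 > 0. Violating.
Others bid (6, 6, 13, 11): truth gives 0; bid 13 gives 1 > 0. Violating.
Others bid (6, 6, 6, 6): truth gives 6; no alternative beats it.
Others bid (6, 6, 6, 11): truth gives 6; no alternative beats it.
(Checking all 256 profiles: 32 have a profitable deviation, 224 do not.)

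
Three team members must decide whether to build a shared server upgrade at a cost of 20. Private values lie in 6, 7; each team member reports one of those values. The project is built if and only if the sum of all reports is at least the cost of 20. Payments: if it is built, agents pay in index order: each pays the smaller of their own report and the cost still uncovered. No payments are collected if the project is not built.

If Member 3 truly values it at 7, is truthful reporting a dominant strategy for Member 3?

Check each profile of the others' reports and compare truth against every alternative report.
Others report (7, 7): truth gives 1, best alternative gives 1.
Others report (6, 6): truth gives 0, best alternative gives 0.
Others report (6, 7): truth gives 0, best alternative gives 0.
Others report (7, 6): truth gives 0, best alternative gives 0.
In every case the truthful report is at least as good as any alternative, so it is a dominant strategy.

Yes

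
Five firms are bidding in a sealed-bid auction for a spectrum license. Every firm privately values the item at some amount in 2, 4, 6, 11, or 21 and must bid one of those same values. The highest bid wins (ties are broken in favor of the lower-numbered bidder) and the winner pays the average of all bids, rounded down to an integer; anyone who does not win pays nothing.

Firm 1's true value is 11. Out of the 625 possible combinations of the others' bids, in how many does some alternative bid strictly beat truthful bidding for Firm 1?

Others bid (2, 2, 2, 2): truth gives 8; bid 2 gives 9 > 8. Violating.
Others bid (2, 2, 2, 4): truth gives 7; bid 4 gives 9 > 7. Violating.
Others bid (2, 2, 2, 6): truth gives 7; bid 6 gives 8 > 7. Violating.
Others bid (2, 2, 2, 21): truth gives 0; bid 21 gives 2 > 0. Violating.
Others bid (2, 2, 2, 11): truth gives 6; no alternative beats it.
Others bid (2, 2, 4, 11): truth gives 5; no alternative beats it.
(Checking all 625 profiles: 149 have a profitable deviation, 476 do not.)

149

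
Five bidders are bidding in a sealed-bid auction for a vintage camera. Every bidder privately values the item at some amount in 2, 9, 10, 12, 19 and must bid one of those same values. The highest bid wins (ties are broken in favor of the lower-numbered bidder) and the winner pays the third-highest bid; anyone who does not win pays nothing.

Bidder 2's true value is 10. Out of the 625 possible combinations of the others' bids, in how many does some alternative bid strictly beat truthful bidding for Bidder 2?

Others bid (2, 2, 2, 12): truth gives 0; bid 12 gives 8 > 0. Violating.
Others bid (2, 2, 2, 19): truth gives 0; bid 19 gives 8 > 0. Violating.
Others bid (2, 2, 9, 12): truth gives 0; bid 12 gives 1 > 0. Violating.
Others bid (2, 2, 9, 19): truth gives 0; bid 19 gives 1 > 0. Violating.
Others bid (2, 2, 2, 2): truth gives 8; no alternative beats it.
Others bid (2, 2, 2, 9): truth gives 8; no alternative beats it.
(Checking all 625 profiles: 64 have a profitable deviation, 561 do not.)

64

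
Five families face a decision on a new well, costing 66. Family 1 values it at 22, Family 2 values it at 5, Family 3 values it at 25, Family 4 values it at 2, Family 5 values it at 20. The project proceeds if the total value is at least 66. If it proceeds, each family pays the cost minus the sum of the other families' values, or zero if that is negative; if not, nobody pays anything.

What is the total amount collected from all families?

Total value 74 ≥ cost 66, so it is built.
Family 1: others sum to 52; max(0, 66 - 52) = 14.
Family 2: others sum to 69; max(0, 66 - 69) = 0.
Family 3: others sum to 49; max(0, 66 - 49) = 17.
Family 4: others sum to 72; max(0, 66 - 72) = 0.
Family 5: others sum to 54; max(0, 66 - 54) = 12.
Total collected = 14 + 0 + 17 + 0 + 12 = 43.

43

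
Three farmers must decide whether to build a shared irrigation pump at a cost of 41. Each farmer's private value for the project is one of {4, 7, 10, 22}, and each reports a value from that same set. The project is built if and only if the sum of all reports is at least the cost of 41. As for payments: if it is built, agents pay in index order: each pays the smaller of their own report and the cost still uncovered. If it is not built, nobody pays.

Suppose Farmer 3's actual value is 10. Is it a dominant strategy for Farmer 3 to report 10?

Yes

Check each profile of the others' reports and compare truth against every alternative report.
Others report (22, 22): truth gives 10, best alternative gives 10.
Others report (10, 22): truth gives 1, best alternative gives 1.
Others report (22, 10): truth gives 1, best alternative gives 1.
Others report (4, 4): truth gives 0, best alternative gives 0.
Others report (4, 7): truth gives 0, best alternative gives 0.
Others report (4, 10): truth gives 0, best alternative gives 0.
(Remaining 10 profiles checked similarly; truth is weakly best in each.)
In every case the truthful report is at least as good as any alternative, so it is a dominant strategy.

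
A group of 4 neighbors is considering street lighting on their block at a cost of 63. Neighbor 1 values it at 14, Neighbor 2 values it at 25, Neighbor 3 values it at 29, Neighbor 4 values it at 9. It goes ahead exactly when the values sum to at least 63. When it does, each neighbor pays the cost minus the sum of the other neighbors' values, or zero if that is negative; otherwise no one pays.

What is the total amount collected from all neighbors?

Total value 77 ≥ cost 63, so it is built.
Neighbor 1: others sum to 63; max(0, 63 - 63) = 0.
Neighbor 2: others sum to 52; max(0, 63 - 52) = 11.
Neighbor 3: others sum to 48; max(0, 63 - 48) = 15.
Neighbor 4: others sum to 68; max(0, 63 - 68) = 0.
Total collected = 0 + 11 + 15 + 0 = 26.

26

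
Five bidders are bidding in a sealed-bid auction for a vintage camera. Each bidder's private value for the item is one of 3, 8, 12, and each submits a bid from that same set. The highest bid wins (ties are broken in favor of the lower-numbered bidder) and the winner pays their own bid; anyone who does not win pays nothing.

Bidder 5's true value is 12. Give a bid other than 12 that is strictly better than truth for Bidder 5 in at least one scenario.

8

Suppose Bidder 1 bids 3, Bidder 2 bids 3, Bidder 3 bids 3 and Bidder 4 bids 3.
Bid 12: wins, pays 12, utility 12 - 12 = 0.
Bid 8: wins, pays 8, utility 12 - 8 = 4.
So bidding 8 beats truth here (4 > 0).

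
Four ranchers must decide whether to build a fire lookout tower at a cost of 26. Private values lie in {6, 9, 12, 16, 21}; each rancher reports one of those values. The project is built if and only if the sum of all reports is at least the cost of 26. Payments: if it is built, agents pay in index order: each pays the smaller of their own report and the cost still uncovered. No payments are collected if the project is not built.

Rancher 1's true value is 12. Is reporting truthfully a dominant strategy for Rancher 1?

Consider the case where Rancher 2 reports 6, Rancher 3 reports 6 and Rancher 4 reports 6.
Truthful report 12: project built, pays 12, utility 12 - 12 = 0.
Report 9 instead: project built, pays 9, utility 12 - 9 = 3.
Since 3 > 0, reporting 9 is strictly better here, so truthful reporting is not dominant.

No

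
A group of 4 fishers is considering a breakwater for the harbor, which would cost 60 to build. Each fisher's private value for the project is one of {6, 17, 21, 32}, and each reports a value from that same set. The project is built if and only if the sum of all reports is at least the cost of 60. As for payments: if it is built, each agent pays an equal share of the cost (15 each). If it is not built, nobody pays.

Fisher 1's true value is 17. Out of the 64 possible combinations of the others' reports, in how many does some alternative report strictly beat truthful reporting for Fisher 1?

9

Others report (6, 6, 17): truth gives 0; report 32 gives 2 > 0. Violating.
Others report (6, 6, 21): truth gives 0; report 32 gives 2 > 0. Violating.
Others report (6, 17, 6): truth gives 0; report 32 gives 2 > 0. Violating.
Others report (6, 17, 17): truth gives 0; report 21 gives 2 > 0. Violating.
Others report (6, 6, 6): truth gives 0; no alternative beats it.
Others report (6, 6, 32): truth gives 2; no alternative beats it.
(Checking all 64 profiles: 9 have a profitable deviation, 55 do not.)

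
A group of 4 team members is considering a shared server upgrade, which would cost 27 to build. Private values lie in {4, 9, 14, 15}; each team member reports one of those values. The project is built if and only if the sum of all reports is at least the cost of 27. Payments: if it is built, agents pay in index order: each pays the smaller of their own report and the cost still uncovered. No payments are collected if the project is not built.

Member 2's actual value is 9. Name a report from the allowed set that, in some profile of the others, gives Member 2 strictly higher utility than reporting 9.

Suppose Member 1 reports 4, Member 3 reports 4 and Member 4 reports 15.
Report 9: project built, pays 9, utility 9 - 9 = 0.
Report 4: project built, pays 4, utility 9 - 4 = 5.
So reporting 4 beats truth here (5 > 0).

4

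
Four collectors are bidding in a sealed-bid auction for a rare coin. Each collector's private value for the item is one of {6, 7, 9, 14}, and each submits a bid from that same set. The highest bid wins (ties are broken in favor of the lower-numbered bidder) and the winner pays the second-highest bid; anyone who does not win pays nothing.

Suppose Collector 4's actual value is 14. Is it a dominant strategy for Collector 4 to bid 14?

Yes

Check each profile of the others' bids and compare truth against every alternative bid.
Others bid (6, 6, 9): truth gives 5, best alternative gives 0.
Others bid (6, 7, 9): truth gives 5, best alternative gives 0.
Others bid (6, 9, 6): truth gives 5, best alternative gives 0.
Others bid (6, 9, 7): truth gives 5, best alternative gives 0.
Others bid (6, 9, 9): truth gives 5, best alternative gives 0.
Others bid (7, 6, 9): truth gives 5, best alternative gives 0.
(Remaining 58 profiles checked similarly; truth is weakly best in each.)
In every case the truthful bid is at least as good as any alternative, so it is a dominant strategy.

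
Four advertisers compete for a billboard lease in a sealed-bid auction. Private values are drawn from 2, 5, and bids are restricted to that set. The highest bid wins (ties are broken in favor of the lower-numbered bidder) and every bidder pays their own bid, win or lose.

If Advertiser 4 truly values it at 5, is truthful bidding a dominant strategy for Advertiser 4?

No

Consider the case where Advertiser 1 bids 2, Advertiser 2 bids 2 and Advertiser 3 bids 5.
Truthful bid 5: loses but pays 5, utility -5.
Bid 2 instead: loses but pays 2, utility -2.
Since -2 > -5, bidding 2 is strictly better here, so truthful bidding is not dominant.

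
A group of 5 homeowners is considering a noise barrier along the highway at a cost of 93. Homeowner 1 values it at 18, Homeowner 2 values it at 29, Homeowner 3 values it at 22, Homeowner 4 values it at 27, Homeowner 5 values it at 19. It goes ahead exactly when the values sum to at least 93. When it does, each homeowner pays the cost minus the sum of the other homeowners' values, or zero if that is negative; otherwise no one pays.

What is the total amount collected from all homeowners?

12

Total value 115 ≥ cost 93, so it is built.
Homeowner 1: others sum to 97; max(0, 93 - 97) = 0.
Homeowner 2: others sum to 86; max(0, 93 - 86) = 7.
Homeowner 3: others sum to 93; max(0, 93 - 93) = 0.
Homeowner 4: others sum to 88; max(0, 93 - 88) = 5.
Homeowner 5: others sum to 96; max(0, 93 - 96) = 0.
Total collected = 0 + 7 + 0 + 5 + 0 = 12.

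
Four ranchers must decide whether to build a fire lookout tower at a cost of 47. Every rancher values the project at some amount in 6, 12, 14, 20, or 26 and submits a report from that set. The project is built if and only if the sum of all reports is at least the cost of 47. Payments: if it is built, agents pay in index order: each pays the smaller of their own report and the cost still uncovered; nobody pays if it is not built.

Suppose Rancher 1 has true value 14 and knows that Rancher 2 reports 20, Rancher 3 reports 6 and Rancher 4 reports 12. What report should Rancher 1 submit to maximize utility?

Report 6: project not built, utility 0.
Report 12: project built, pays 12, utility 14 - 12 = 2.
Report 14: project built, pays 14, utility 14 - 14 = 0.
Report 20: project built, pays 20, utility 14 - 20 = -6.
Report 26: project built, pays 26, utility 14 - 26 = -12.
The best choice is 12 with utility 2.

12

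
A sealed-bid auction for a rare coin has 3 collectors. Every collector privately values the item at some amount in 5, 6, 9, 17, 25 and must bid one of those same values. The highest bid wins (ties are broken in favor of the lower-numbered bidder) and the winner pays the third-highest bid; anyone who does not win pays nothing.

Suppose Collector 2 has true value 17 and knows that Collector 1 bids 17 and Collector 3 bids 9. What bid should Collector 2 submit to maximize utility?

Bid 5: loses, pays 0, utility 0.
Bid 6: loses, pays 0, utility 0.
Bid 9: loses, pays 0, utility 0.
Bid 17: loses, pays 0, utility 0.
Bid 25: wins, pays 9, utility 17 - 9 = 8.
The best choice is 25 with utility 8.

25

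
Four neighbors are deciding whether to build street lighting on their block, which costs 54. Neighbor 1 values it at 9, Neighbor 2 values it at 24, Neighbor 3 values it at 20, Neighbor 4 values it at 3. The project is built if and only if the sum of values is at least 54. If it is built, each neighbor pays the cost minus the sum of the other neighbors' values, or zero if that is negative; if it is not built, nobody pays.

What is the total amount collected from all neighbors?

48

Total value 56 ≥ cost 54, so it is built.
Neighbor 1: others sum to 47; max(0, 54 - 47) = 7.
Neighbor 2: others sum to 32; max(0, 54 - 32) = 22.
Neighbor 3: others sum to 36; max(0, 54 - 36) = 18.
Neighbor 4: others sum to 53; max(0, 54 - 53) = 1.
Total collected = 7 + 22 + 18 + 1 = 48.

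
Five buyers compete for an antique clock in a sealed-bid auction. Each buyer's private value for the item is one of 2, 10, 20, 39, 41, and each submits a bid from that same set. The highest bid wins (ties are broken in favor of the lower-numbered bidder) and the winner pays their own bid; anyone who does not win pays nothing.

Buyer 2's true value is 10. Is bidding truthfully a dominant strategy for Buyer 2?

Yes

Check each profile of the others' bids and compare truth against every alternative bid.
Others bid (2, 2, 2, 2): truth gives 0, best alternative gives 0.
Others bid (2, 2, 2, 10): truth gives 0, best alternative gives 0.
Others bid (2, 2, 2, 20): truth gives 0, best alternative gives 0.
Others bid (2, 2, 2, 39): truth gives 0, best alternative gives 0.
Others bid (2, 2, 2, 41): truth gives 0, best alternative gives 0.
Others bid (2, 2, 10, 2): truth gives 0, best alternative gives 0.
(Remaining 619 profiles checked similarly; truth is weakly best in each.)
In every case the truthful bid is at least as good as any alternative, so it is a dominant strategy.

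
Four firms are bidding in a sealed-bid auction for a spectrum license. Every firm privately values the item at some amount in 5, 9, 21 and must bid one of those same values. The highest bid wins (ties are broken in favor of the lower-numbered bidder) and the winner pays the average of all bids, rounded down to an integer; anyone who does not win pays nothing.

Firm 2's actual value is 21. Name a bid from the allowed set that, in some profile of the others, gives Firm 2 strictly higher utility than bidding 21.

Suppose Firm 1 bids 5, Firm 3 bids 5 and Firm 4 bids 5.
Bid 21: wins, pays 9, utility 21 - 9 = 12.
Bid 9: wins, pays 6, utility 21 - 6 = 15.
So bidding 9 beats truth here (15 > 12).

9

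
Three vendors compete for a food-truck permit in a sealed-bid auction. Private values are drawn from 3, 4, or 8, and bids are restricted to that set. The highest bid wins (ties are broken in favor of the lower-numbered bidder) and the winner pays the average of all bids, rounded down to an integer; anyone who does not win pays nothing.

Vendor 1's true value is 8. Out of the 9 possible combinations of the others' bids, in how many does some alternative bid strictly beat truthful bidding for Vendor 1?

Others bid (3, 3): truth gives 4; bid 3 gives 5 > 4. Violating.
Others bid (3, 4): truth gives 3; bid 4 gives 5 > 3. Violating.
Others bid (4, 3): truth gives 3; bid 4 gives 5 > 3. Violating.
Others bid (4, 4): truth gives 3; bid 4 gives 4 > 3. Violating.
Others bid (3, 8): truth gives 2; no alternative beats it.
Others bid (4, 8): truth gives 2; no alternative beats it.
(Checking all 9 profiles: 4 have a profitable deviation, 5 do not.)

4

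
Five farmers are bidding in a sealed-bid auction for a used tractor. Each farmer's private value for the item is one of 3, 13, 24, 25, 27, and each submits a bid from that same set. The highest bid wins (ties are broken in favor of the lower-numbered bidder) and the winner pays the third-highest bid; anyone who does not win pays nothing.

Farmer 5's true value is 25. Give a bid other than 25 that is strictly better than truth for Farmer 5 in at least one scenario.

27

Suppose Farmer 1 bids 3, Farmer 2 bids 3, Farmer 3 bids 3 and Farmer 4 bids 25.
Bid 25: loses, pays 0, utility 0.
Bid 27: wins, pays 3, utility 25 - 3 = 22.
So bidding 27 beats truth here (22 > 0).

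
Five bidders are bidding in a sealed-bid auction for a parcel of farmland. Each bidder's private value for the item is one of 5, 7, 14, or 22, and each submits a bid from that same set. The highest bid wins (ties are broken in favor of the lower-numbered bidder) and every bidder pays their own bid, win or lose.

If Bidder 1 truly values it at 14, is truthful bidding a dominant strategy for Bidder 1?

Consider the case where Bidder 2 bids 5, Bidder 3 bids 5, Bidder 4 bids 5 and Bidder 5 bids 5.
Truthful bid 14: wins, pays 14, utility 14 - 14 = 0.
Bid 5 instead: wins, pays 5, utility 14 - 5 = 9.
Since 9 > 0, bidding 5 is strictly better here, so truthful bidding is not dominant.

No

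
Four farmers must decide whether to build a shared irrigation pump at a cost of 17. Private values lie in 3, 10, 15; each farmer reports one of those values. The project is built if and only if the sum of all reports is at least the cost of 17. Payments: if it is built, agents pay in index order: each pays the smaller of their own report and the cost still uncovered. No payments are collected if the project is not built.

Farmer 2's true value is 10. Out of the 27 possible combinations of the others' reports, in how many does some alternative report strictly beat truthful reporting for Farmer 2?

Others report (3, 3, 10): truth gives 0; report 3 gives 7 > 0. Violating.
Others report (3, 3, 15): truth gives 0; report 3 gives 7 > 0. Violating.
Others report (3, 10, 3): truth gives 0; report 3 gives 7 > 0. Violating.
Others report (3, 10, 10): truth gives 0; report 3 gives 7 > 0. Violating.
Others report (3, 3, 3): truth gives 0; no alternative beats it.
Others report (15, 3, 3): truth gives 8; no alternative beats it.
(Checking all 27 profiles: 17 have a profitable deviation, 10 do not.)

17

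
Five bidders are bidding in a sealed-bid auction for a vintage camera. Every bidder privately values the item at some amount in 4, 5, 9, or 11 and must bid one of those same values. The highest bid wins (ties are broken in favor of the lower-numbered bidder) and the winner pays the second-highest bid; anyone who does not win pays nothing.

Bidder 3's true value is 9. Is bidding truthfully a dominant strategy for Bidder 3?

Yes

Check each profile of the others' bids and compare truth against every alternative bid.
Others bid (4, 4, 4, 4): truth gives 5, best alternative gives 5.
Others bid (4, 4, 4, 5): truth gives 4, best alternative gives 4.
Others bid (4, 4, 5, 4): truth gives 4, best alternative gives 4.
Others bid (4, 4, 5, 5): truth gives 4, best alternative gives 4.
Others bid (4, 5, 4, 4): truth gives 4, best alternative gives 4.
Others bid (4, 5, 4, 5): truth gives 4, best alternative gives 4.
(Remaining 250 profiles checked similarly; truth is weakly best in each.)
In every case the truthful bid is at least as good as any alternative, so it is a dominant strategy.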